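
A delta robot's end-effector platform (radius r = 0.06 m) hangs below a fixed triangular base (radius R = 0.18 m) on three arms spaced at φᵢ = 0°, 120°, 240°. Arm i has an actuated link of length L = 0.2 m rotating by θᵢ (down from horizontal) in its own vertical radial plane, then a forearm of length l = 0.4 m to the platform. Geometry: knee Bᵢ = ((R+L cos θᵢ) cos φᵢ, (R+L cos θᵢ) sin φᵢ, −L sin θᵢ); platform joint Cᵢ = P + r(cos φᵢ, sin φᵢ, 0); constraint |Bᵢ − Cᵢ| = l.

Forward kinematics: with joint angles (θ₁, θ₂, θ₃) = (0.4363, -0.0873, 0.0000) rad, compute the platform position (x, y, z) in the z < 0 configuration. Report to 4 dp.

centre 1 = (0.3013·cos0.0°, 0.3013·sin0.0°, -0.0845) = (0.3013, 0.0000, -0.0845)
arm 2 at φ=120.0°: e+L cos θ2 = 0.3192;  centre 2 = (-0.1596, 0.2765, 0.0174)
arm 3 at φ=240.0°: e+L cos θ3 = 0.3200;  centre 3 = (-0.1600, -0.2771, 0.0000)
subtract pairs → two planes through P
linear system: -0.9218x+0.5529y = 0.0043−0.2039z; -0.9225x+-0.5543y = 0.0045−0.1690z
det = 1.0210;  x = -0.0048+0.2022z,  y = -0.0002+-0.0316z
quadratic in z: (1.0419)z²+(0.0453)z+(-0.0592)=0, √Δ=0.4988 → z ∈ {-0.2611, 0.2176}; z = -0.2611 (taking z<0)
x = -0.0576, y = 0.0081

(-0.0576, 0.0081, -0.2611)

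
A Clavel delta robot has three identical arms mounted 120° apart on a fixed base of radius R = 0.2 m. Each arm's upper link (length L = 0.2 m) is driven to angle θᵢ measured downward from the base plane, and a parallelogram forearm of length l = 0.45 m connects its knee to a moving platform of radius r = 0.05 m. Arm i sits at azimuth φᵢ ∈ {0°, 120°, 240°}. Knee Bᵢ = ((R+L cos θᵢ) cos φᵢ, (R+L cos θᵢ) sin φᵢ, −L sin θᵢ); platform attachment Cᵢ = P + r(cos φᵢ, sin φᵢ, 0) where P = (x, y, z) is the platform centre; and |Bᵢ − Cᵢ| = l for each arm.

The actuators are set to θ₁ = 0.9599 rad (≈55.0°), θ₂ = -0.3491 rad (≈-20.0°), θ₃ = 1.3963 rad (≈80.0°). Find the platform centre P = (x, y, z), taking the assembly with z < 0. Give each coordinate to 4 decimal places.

S1 = (0.2647·cos0.0°, 0.2647·sin0.0°, -0.1638) = (0.2647, 0.0000, -0.1638)
S2 = (0.3379·cos120.0°, 0.3379·sin120.0°, 0.0684) = (-0.1690, 0.2927, 0.0684)
arm 3 at φ=240.0°: e+L cos θ3 = 0.1847;  S3 = (-0.0924, -0.1600, -0.1970)
eliminate P² terms by subtracting sphere 1 from 2 and 3
plane₁₂: -0.8674x+0.5853y+0.4645z = 0.0220
Cramer: x(z) = 0.0101+0.1579z;  y(z) = 0.0525-0.5596z
sphere 1 gives Az²+Bz+C=0 with A=1.3380, B=0.1885, C=-0.1081;  B²−4AC=0.6140;  roots -0.3632, 0.2224;  negative root z = -0.3632
x = -0.0473, y = 0.2557

(-0.0473, 0.2557, -0.3632)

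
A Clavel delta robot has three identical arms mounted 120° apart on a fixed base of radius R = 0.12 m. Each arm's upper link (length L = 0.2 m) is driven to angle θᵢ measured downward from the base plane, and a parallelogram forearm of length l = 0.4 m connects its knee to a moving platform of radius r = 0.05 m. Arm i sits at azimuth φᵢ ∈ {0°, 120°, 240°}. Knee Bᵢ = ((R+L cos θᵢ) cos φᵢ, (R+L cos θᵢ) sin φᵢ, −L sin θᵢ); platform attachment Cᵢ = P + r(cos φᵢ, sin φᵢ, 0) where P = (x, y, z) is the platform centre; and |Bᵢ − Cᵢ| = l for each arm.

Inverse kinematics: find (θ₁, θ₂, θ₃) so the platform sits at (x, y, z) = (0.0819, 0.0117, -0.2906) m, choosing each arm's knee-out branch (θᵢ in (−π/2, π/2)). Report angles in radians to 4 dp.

θ₁ = -0.3490, θ₂ = 0.1748, θ₃ = 0.2621

φ1=0.0° → target in arm frame (0.0819, 0.0117)
  A=-0.0119, B=-0.2906, C=(l²−L²−A²−y'²−z²)/(2L)=0.0882
  γ=atan2(-0.2906,-0.0119)=-1.6117;  ψ=arccos(0.3032)=1.2628;  θ1=γ+ψ≈-0.3490
φ2=120.0° → target in arm frame (-0.0308, -0.0768)
  A cos θ + B sin θ = C:  0.1008·cos θ + -0.2906·sin θ = 0.0487
  γ=atan2(-0.2906,0.1008)=-1.2369;  ψ=arccos(0.1584)=1.4117;  θ2=γ+ψ≈0.1748
arm 3 (φ=240.0°): x'=-0.0511, y'=0.0651
  A=0.1211, B=-0.2906, C=(l²−L²−A²−y'²−z²)/(2L)=0.0416
  γ=atan2(-0.2906,0.1211)=-1.1760;  ψ=arccos(0.1323)=1.4381;  θ3=γ+ψ≈0.2621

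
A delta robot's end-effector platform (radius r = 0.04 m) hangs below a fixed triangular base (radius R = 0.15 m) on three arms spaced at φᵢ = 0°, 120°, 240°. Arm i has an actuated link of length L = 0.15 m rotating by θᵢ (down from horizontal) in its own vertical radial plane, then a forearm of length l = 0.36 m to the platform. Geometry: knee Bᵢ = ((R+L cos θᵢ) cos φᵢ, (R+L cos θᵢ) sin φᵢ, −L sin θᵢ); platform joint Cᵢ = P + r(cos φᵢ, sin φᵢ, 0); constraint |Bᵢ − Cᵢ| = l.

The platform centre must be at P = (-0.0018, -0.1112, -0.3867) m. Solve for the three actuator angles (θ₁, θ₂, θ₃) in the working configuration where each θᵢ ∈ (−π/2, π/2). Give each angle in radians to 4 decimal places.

θ₁ = 0.8726, θ₂ = 1.2213, θ₃ = 0.4361

φ1=0.0° → target in arm frame (-0.0018, -0.1112)
  A cos θ + B sin θ = C:  0.1118·cos θ + -0.3867·sin θ = -0.2243
  √(A²+B²)=0.4025;  θ1 = -1.2894+2.1619 ≈ 0.8726
arm 2 (φ=120.0°): x'=-0.0954, y'=0.0572
  e−x'=0.2054;  (l²−L²−(e−x')²−y'²−z²)/2L = -0.2930
  √(A²+B²)=0.4379;  θ2 = -1.0825+2.3038 ≈ 1.2213
φ3=240.0° → target in arm frame (0.0972, 0.0540)
  A cos θ + B sin θ = C:  0.0128·cos θ + -0.3867·sin θ = -0.1517
  √(A²+B²)=0.3869;  θ3 = -1.5377+1.9738 ≈ 0.4361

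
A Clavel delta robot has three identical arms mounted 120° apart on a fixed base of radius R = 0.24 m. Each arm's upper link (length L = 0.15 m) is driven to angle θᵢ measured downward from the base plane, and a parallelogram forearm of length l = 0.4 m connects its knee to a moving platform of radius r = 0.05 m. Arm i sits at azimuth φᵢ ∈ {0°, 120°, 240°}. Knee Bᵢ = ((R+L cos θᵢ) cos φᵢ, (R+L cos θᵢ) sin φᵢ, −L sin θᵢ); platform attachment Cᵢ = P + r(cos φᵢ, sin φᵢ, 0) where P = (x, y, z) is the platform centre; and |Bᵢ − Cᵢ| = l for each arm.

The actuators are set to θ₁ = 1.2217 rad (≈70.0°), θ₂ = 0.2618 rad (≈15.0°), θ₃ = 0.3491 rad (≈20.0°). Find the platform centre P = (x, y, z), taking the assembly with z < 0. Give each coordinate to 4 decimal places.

arm 1 at φ=0.0°: ρ1 = 0.2413;  S1 = (0.2413, 0.0000, -0.1410)
arm 2 at φ=120.0°: ρ2 = 0.3349;  S2 = (-0.1674, 0.2900, -0.0388)
S3 = (0.3310·cos240.0°, 0.3310·sin240.0°, -0.0513) = (-0.1655, -0.2866, -0.0513)
subtract pairs → two planes through P
[-0.8175 0.5800 0.2043]·P = 0.0356;  [-0.8136 -0.5732 0.1793]·P = 0.0341
Cramer: x(z) = -0.0427+0.2351z;  y(z) = 0.0012-0.0208z
into |P−S₁|² = l²: 1.0557z² + 0.1483z + -0.0595 = 0;  Δ = 0.2732;  z = -0.3178 or 0.1773 → z<0 root = -0.3178
x = -0.1174, y = 0.0078

(-0.1174, 0.0078, -0.3178)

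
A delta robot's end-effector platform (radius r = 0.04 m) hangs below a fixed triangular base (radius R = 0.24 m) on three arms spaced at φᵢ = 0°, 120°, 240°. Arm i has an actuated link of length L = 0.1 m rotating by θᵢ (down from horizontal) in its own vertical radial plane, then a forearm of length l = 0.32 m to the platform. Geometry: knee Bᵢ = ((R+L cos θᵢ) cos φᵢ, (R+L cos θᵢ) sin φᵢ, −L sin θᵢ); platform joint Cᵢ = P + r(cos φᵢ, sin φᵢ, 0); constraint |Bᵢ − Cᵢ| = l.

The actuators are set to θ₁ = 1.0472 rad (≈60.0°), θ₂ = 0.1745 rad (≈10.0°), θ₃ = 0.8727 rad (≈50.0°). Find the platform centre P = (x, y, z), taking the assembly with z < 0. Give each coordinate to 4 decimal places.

arm 1 at φ=0.0°: e+L cos θ1 = 0.2500;  O1 = (0.2500, 0.0000, -0.0866)
O2 = (0.2985·cos120.0°, 0.2985·sin120.0°, -0.0174) = (-0.1492, 0.2585, -0.0174)
φ3=240.0°: virtual centre (-0.1321, -0.2289, -0.0766), radius l
subtract pairs → two planes through P
linear system: -0.7985x+0.5170y = 0.0194−0.1385z; -0.7643x+-0.4577y = 0.0057−0.0200z
Cramer: x(z) = -0.0156+0.0969z;  y(z) = 0.0135-0.1182z
quadratic in z: (1.0234)z²+(0.1185)z+(-0.0242)=0, √Δ=0.3363 → z ∈ {-0.2222, 0.1064}; z = -0.2222 (taking z<0)
x = -0.0371, y = 0.0398

(-0.0371, 0.0398, -0.2222)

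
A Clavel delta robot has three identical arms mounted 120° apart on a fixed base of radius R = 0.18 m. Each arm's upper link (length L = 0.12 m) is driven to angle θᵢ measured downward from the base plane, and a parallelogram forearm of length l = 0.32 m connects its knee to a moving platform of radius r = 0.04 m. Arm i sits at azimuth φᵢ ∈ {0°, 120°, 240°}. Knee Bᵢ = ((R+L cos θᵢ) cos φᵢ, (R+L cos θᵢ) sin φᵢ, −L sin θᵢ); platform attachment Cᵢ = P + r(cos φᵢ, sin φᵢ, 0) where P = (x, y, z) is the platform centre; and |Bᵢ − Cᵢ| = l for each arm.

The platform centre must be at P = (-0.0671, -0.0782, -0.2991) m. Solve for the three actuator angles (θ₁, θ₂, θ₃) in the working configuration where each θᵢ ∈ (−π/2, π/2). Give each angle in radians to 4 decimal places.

arm 1 (φ=0.0°): x'=-0.0671, y'=-0.0782
  e−x'=0.2071;  (l²−L²−(e−x')²−y'²−z²)/2L = -0.2103
  √(A²+B²)=0.3638;  θ1 = -0.9652+2.1871 ≈ 1.2219
φ2=120.0° → target in arm frame (-0.0342, 0.0972)
  A cos θ + B sin θ = C:  0.1742·cos θ + -0.2991·sin θ = -0.1719
  √(A²+B²)=0.3461;  θ2 = -1.0435+2.0904 ≈ 1.0469
arm 3 (φ=240.0°): x'=0.1013, y'=-0.0190
  A=0.0387, B=-0.2991, C=(l²−L²−A²−y'²−z²)/(2L)=-0.0138
  γ=atan2(-0.2991,0.0387)=-1.4420;  ψ=arccos(-0.0459)=1.6167;  θ3=γ+ψ≈0.1747

θ₁ = 1.2219, θ₂ = 1.0469, θ₃ = 0.1747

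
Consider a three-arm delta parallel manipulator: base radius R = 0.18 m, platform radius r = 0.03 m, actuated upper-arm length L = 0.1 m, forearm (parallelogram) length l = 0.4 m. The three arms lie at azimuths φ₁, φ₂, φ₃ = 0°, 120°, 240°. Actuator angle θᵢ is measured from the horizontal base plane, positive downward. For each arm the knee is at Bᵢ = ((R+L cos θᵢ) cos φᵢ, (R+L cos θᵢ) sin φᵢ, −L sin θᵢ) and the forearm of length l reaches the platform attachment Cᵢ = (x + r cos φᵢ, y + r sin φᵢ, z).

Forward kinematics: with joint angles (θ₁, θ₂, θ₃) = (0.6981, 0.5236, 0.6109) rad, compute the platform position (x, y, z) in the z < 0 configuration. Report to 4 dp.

centre 1 = (0.2266·cos0.0°, 0.2266·sin0.0°, -0.0643) = (0.2266, 0.0000, -0.0643)
arm 2 at φ=120.0°: e+L cos θ2 = 0.2366;  centre 2 = (-0.1183, 0.2049, -0.0500)
centre 3 = (0.2319·cos240.0°, 0.2319·sin240.0°, -0.0574) = (-0.1160, -0.2008, -0.0574)
eliminate P² terms by subtracting sphere 1 from 2 and 3
plane₁₂: -0.6898x+0.4098y+0.0286z = 0.0030
det = 0.5579;  x = -0.0033+0.0307z,  y = 0.0017+-0.0180z
sphere 1 gives Az²+Bz+C=0 with A=1.0013, B=0.1144, C=-0.1030;  B²−4AC=0.4256;  roots -0.3829, 0.2687;  negative root z = -0.3829
x = -0.0151, y = 0.0086

(-0.0151, 0.0086, -0.3829)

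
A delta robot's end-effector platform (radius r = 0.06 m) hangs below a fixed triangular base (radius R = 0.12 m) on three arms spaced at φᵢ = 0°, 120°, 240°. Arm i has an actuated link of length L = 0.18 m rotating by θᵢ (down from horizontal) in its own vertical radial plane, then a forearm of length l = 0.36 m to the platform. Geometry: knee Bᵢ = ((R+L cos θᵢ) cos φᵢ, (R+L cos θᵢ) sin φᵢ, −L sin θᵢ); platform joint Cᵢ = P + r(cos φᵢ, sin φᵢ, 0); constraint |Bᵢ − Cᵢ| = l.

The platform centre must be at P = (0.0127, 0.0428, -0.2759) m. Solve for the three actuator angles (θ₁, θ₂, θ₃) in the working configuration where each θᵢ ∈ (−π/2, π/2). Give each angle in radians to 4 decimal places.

φ1=0.0° → target in arm frame (0.0127, 0.0428)
  A=0.0473, B=-0.2759, C=(l²−L²−A²−y'²−z²)/(2L)=0.0473
  γ=atan2(-0.2759,0.0473)=-1.4010;  ψ=arccos(0.1688)=1.4012;  θ1=γ+ψ≈0.0002
arm 2 (φ=120.0°): x'=0.0307, y'=-0.0324
  A cos θ + B sin θ = C:  0.0293·cos θ + -0.2759·sin θ = 0.0533
  γ=atan2(-0.2759,0.0293)=-1.4651;  ψ=arccos(0.1919)=1.3777;  θ2=γ+ψ≈-0.0874
rotate P by −φ3: (-0.0434, -0.0104, -0.2759)
  A cos θ + B sin θ = C:  0.1034·cos θ + -0.2759·sin θ = 0.0285
  γ=atan2(-0.2759,0.1034)=-1.2122;  ψ=arccos(0.0969)=1.4738;  θ3=γ+ψ≈0.2616

θ₁ = 0.0002, θ₂ = -0.0874, θ₃ = 0.2616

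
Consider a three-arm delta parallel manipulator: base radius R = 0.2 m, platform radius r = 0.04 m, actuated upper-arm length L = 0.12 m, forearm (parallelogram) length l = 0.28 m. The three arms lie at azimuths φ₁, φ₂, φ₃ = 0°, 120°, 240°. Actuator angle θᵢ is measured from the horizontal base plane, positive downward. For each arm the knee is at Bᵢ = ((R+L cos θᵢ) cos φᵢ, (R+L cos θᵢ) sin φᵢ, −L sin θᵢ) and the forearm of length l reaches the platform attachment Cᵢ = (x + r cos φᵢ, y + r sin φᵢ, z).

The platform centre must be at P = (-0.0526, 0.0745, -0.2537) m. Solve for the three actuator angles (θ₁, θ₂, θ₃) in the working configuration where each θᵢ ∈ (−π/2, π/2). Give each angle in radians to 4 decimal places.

rotate P by −φ1: (-0.0526, 0.0745, -0.2537)
  A=0.2126, B=-0.2537, C=(l²−L²−A²−y'²−z²)/(2L)=-0.2130
  γ=atan2(-0.2537,0.2126)=-0.8733;  ψ=arccos(-0.6434)=2.2697;  θ1=γ+ψ≈1.3964
rotate P by −φ2: (0.0908, 0.0083, -0.2537)
  A=0.0692, B=-0.2537, C=(l²−L²−A²−y'²−z²)/(2L)=-0.0217
  γ=atan2(-0.2537,0.0692)=-1.3046;  ψ=arccos(-0.0827)=1.6536;  θ2=γ+ψ≈0.3490
arm 3 (φ=240.0°): x'=-0.0382, y'=-0.0828
  e−x'=0.1982;  (l²−L²−(e−x')²−y'²−z²)/2L = -0.1938
  γ=atan2(-0.2537,0.1982)=-0.9076;  ψ=arccos(-0.6019)=2.2167;  θ3=γ+ψ≈1.3092

θ₁ = 1.3964, θ₂ = 0.3490, θ₃ = 1.3092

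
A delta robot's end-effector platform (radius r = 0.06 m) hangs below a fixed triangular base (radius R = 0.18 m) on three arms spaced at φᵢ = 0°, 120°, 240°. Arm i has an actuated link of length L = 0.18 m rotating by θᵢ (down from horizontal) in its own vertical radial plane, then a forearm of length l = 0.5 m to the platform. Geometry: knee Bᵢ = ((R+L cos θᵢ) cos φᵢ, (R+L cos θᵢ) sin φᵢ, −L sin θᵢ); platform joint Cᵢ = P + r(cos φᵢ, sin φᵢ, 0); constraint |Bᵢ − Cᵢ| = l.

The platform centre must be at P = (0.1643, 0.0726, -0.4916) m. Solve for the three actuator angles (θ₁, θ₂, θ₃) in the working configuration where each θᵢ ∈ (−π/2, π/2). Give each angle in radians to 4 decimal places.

θ₁ = 0.0872, θ₂ = 0.6982, θ₃ = 1.0471

rotate P by −φ1: (0.1643, 0.0726, -0.4916)
  A=-0.0443, B=-0.4916, C=(l²−L²−A²−y'²−z²)/(2L)=-0.0870
  γ=atan2(-0.4916,-0.0443)=-1.6607;  ψ=arccos(-0.1762)=1.7479;  θ1=γ+ψ≈0.0872
arm 2 (φ=120.0°): x'=-0.0193, y'=-0.1786
  A=0.1393, B=-0.4916, C=(l²−L²−A²−y'²−z²)/(2L)=-0.2093
  √(A²+B²)=0.5109;  θ2 = -1.2947+1.9929 ≈ 0.6982
arm 3 (φ=240.0°): x'=-0.1450, y'=0.1060
  e−x'=0.2650;  (l²−L²−(e−x')²−y'²−z²)/2L = -0.2932
  γ=atan2(-0.4916,0.2650)=-1.0764;  ψ=arccos(-0.5249)=2.1234;  θ3=γ+ψ≈1.0471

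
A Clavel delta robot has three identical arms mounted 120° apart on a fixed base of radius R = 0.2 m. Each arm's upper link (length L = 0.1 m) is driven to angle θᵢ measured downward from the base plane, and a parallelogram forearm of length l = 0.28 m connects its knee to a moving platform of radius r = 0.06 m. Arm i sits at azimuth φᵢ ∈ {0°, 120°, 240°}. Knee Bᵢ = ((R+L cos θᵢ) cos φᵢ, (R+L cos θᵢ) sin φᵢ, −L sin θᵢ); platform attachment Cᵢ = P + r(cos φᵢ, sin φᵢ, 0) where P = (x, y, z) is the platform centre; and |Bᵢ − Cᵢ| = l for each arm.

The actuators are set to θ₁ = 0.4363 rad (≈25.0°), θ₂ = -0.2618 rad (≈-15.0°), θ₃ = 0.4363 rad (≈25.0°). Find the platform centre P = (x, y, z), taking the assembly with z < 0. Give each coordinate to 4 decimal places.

φ1=0.0°: virtual centre (0.2306, 0.0000, -0.0423), radius l
centre 2 = (0.2366·cos120.0°, 0.2366·sin120.0°, 0.0259) = (-0.1183, 0.2049, 0.0259)
φ3=240.0°: virtual centre (-0.1153, -0.1997, -0.0423), radius l
eliminate P² terms by subtracting sphere 1 from 2 and 3
linear system: -0.6979x+0.4098y = 0.0017−0.1363z; -0.6919x+-0.3995y = 0.0000−0.0000z
Cramer: x(z) = -0.0012+0.0968z;  y(z) = 0.0021-0.1677z
sphere 1 gives Az²+Bz+C=0 with A=1.0375, B=0.0389, C=-0.0229;  B²−4AC=0.0964;  roots -0.1684, 0.1309;  negative root z = -0.1684
x = -0.0175, y = 0.0303

(-0.0175, 0.0303, -0.1684)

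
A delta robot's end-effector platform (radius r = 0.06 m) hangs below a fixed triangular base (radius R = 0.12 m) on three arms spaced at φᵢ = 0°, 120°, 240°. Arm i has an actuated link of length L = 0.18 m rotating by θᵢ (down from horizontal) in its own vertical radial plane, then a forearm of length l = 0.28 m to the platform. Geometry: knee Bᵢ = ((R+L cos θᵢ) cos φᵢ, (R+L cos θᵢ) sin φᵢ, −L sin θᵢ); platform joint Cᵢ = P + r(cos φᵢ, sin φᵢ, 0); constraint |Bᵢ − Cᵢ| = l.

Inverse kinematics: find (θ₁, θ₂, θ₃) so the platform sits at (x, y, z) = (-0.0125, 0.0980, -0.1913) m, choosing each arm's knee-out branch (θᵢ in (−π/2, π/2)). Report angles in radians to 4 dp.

θ₁ = 0.4364, θ₂ = -0.2615, θ₃ = 0.7852

arm 1 (φ=0.0°): x'=-0.0125, y'=0.0980
  e−x'=0.0725;  (l²−L²−(e−x')²−y'²−z²)/2L = -0.0152
  √(A²+B²)=0.2046;  θ1 = -1.2085+1.6449 ≈ 0.4364
arm 2 (φ=120.0°): x'=0.0911, y'=-0.0382
  e−x'=-0.0311;  (l²−L²−(e−x')²−y'²−z²)/2L = 0.0194
  √(A²+B²)=0.1938;  θ2 = -1.7321+1.4706 ≈ -0.2615
φ3=240.0° → target in arm frame (-0.0786, -0.0598)
  A=0.1386, B=-0.1913, C=(l²−L²−A²−y'²−z²)/(2L)=-0.0372
  γ=atan2(-0.1913,0.1386)=-0.9437;  ψ=arccos(-0.1574)=1.7289;  θ3=γ+ψ≈0.7852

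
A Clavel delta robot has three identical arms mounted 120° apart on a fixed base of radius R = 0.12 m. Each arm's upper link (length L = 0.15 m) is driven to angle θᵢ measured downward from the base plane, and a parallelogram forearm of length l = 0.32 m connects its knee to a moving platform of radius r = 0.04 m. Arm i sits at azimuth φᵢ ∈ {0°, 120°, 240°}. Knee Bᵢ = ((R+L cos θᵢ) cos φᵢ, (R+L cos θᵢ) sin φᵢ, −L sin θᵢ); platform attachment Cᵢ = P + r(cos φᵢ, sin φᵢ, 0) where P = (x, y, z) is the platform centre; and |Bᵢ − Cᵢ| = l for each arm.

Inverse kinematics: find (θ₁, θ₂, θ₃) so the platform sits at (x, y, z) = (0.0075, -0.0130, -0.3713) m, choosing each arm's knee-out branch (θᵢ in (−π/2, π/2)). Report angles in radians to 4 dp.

θ₁ = 0.7854, θ₂ = 0.8725, θ₃ = 0.7854

φ1=0.0° → target in arm frame (0.0075, -0.0130)
  A cos θ + B sin θ = C:  0.0725·cos θ + -0.3713·sin θ = -0.2113
  γ=atan2(-0.3713,0.0725)=-1.3780;  ψ=arccos(-0.5585)=2.1634;  θ1=γ+ψ≈0.7854
arm 2 (φ=120.0°): x'=-0.0150, y'=0.0000
  e−x'=0.0950;  (l²−L²−(e−x')²−y'²−z²)/2L = -0.2233
  √(A²+B²)=0.3833;  θ2 = -1.3203+2.1928 ≈ 0.8725
rotate P by −φ3: (0.0075, 0.0130, -0.3713)
  A cos θ + B sin θ = C:  0.0725·cos θ + -0.3713·sin θ = -0.2113
  θ3 = atan2(B,A) + arccos(C/0.3783) = 0.7854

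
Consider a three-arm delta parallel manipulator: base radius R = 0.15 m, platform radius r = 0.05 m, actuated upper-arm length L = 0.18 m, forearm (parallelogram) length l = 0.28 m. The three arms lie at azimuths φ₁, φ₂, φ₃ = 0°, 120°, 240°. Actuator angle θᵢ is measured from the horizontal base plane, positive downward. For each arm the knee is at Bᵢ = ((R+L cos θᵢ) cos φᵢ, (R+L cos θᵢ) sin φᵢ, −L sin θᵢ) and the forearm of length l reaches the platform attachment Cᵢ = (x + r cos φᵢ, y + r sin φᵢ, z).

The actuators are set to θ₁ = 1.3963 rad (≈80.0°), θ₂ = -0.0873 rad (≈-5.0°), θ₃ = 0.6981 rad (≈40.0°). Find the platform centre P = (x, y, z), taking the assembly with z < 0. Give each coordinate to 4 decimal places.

arm 1 at φ=0.0°: ρ1 = 0.1313;  centre 1 = (0.1313, 0.0000, -0.1773)
centre 2 = (0.2793·cos120.0°, 0.2793·sin120.0°, 0.0157) = (-0.1397, 0.2419, 0.0157)
centre 3 = (0.2379·cos240.0°, 0.2379·sin240.0°, -0.1157) = (-0.1189, -0.2060, -0.1157)
|centre ₂|²−|centre ₁|² = 0.0296;  |centre ₃|²−|centre ₁|² = 0.0213
[-0.5418 0.4838 0.3859]·P = 0.0296;  [-0.5004 -0.4120 0.1231]·P = 0.0213
det = 0.4653;  x = -0.0484+0.4697z,  y = 0.0070+-0.2716z
sphere 1 gives Az²+Bz+C=0 with A=1.2944, B=0.1819, C=-0.0147;  B²−4AC=0.1090;  roots -0.1978, 0.0572;  negative root z = -0.1978
x = -0.1413, y = 0.0607

(-0.1413, 0.0607, -0.1978)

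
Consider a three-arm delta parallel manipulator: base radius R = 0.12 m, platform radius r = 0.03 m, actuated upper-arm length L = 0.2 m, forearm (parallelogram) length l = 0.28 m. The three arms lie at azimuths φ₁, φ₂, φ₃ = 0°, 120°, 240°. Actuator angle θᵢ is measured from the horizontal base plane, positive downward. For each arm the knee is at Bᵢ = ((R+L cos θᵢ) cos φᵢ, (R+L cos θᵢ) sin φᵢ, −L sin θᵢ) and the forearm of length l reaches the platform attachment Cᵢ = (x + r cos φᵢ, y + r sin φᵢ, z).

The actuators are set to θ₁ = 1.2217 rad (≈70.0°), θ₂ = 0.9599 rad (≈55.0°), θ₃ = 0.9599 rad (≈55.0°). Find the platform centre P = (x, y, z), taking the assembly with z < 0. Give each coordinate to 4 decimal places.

(-0.0506, 0.0000, -0.3743)

O1 = (0.1584·cos0.0°, 0.1584·sin0.0°, -0.1879) = (0.1584, 0.0000, -0.1879)
φ2=120.0°: virtual centre (-0.1024, 0.1773, -0.1638), radius l
O3 = (0.2047·cos240.0°, 0.2047·sin240.0°, -0.1638) = (-0.1024, -0.1773, -0.1638)
subtract pairs → two planes through P
plane₁₂: -0.5215x+0.3546y+0.0482z = 0.0083
Cramer: x(z) = -0.0160+0.0925z;  y(z) = 0.0000-0.0000z
quadratic in z: (1.0085)z²+(0.3436)z+(-0.0127)=0, √Δ=0.4113 → z ∈ {-0.3743, 0.0336}; z = -0.3743 (taking z<0)
x = -0.0506, y = 0.0000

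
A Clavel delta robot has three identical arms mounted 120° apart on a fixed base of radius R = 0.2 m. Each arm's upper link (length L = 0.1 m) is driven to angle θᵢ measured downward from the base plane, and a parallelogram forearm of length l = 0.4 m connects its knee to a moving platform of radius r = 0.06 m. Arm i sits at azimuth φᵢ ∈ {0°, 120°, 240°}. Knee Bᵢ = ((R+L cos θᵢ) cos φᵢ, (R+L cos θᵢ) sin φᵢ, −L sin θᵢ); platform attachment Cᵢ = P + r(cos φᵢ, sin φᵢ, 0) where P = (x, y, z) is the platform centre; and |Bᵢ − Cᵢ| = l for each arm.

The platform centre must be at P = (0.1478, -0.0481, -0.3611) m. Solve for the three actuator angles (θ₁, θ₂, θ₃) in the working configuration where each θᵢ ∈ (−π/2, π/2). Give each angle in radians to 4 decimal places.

θ₁ = -0.2625, θ₂ = 1.3087, θ₃ = 0.8727

φ1=0.0° → target in arm frame (0.1478, -0.0481)
  e−x'=-0.0078;  (l²−L²−(e−x')²−y'²−z²)/2L = 0.0862
  γ=atan2(-0.3611,-0.0078)=-1.5924;  ψ=arccos(0.2386)=1.3299;  θ1=γ+ψ≈-0.2625
arm 2 (φ=120.0°): x'=-0.1156, y'=-0.1039
  A=0.2556, B=-0.3611, C=(l²−L²−A²−y'²−z²)/(2L)=-0.2825
  √(A²+B²)=0.4424;  θ2 = -0.9549+2.2636 ≈ 1.3087
φ3=240.0° → target in arm frame (-0.0322, 0.1520)
  A=0.1722, B=-0.3611, C=(l²−L²−A²−y'²−z²)/(2L)=-0.1659
  γ=atan2(-0.3611,0.1722)=-1.1257;  ψ=arccos(-0.4147)=1.9984;  θ3=γ+ψ≈0.8727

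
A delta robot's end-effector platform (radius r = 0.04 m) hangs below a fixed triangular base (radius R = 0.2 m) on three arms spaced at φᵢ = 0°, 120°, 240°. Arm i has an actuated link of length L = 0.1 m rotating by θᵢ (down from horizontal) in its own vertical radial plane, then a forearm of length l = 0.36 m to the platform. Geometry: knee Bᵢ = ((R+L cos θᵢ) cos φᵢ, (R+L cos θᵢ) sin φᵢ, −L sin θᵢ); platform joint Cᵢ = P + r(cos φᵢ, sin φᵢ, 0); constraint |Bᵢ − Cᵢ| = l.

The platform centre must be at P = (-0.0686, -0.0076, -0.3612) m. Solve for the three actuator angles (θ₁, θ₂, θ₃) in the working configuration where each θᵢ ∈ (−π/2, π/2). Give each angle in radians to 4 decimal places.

θ₁ = 1.3959, θ₂ = 0.7852, θ₃ = 0.6976

φ1=0.0° → target in arm frame (-0.0686, -0.0076)
  A=0.2286, B=-0.3612, C=(l²−L²−A²−y'²−z²)/(2L)=-0.3159
  γ=atan2(-0.3612,0.2286)=-1.0065;  ψ=arccos(-0.7390)=2.4024;  θ1=γ+ψ≈1.3959
arm 2 (φ=120.0°): x'=0.0277, y'=0.0632
  A=0.1323, B=-0.3612, C=(l²−L²−A²−y'²−z²)/(2L)=-0.1618
  √(A²+B²)=0.3847;  θ2 = -1.2197+2.0049 ≈ 0.7852
rotate P by −φ3: (0.0409, -0.0556, -0.3612)
  A=0.1191, B=-0.3612, C=(l²−L²−A²−y'²−z²)/(2L)=-0.1407
  √(A²+B²)=0.3803;  θ3 = -1.2522+1.9498 ≈ 0.6976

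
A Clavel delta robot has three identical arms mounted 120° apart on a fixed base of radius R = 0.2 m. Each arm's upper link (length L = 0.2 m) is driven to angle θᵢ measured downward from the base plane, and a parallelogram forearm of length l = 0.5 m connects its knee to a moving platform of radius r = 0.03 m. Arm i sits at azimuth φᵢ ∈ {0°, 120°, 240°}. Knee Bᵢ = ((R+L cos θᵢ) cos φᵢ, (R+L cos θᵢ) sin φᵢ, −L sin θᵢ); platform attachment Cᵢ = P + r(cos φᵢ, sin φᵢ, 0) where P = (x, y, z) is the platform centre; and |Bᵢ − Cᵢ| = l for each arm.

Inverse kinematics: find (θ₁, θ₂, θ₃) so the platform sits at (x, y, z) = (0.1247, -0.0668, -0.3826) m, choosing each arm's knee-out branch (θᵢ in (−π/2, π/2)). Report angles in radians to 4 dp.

arm 1 (φ=0.0°): x'=0.1247, y'=-0.0668
  A=0.0453, B=-0.3826, C=(l²−L²−A²−y'²−z²)/(2L)=0.1428
  θ1 = atan2(B,A) + arccos(C/0.3853) = -0.2617
rotate P by −φ2: (-0.1202, -0.0746, -0.3826)
  A cos θ + B sin θ = C:  0.2902·cos θ + -0.3826·sin θ = -0.0654
  θ2 = atan2(B,A) + arccos(C/0.4802) = 0.7855
arm 3 (φ=240.0°): x'=-0.0045, y'=0.1414
  e−x'=0.1745;  (l²−L²−(e−x')²−y'²−z²)/2L = 0.0329
  γ=atan2(-0.3826,0.1745)=-1.1429;  ψ=arccos(0.0783)=1.4924;  θ3=γ+ψ≈0.3495

θ₁ = -0.2617, θ₂ = 0.7855, θ₃ = 0.3495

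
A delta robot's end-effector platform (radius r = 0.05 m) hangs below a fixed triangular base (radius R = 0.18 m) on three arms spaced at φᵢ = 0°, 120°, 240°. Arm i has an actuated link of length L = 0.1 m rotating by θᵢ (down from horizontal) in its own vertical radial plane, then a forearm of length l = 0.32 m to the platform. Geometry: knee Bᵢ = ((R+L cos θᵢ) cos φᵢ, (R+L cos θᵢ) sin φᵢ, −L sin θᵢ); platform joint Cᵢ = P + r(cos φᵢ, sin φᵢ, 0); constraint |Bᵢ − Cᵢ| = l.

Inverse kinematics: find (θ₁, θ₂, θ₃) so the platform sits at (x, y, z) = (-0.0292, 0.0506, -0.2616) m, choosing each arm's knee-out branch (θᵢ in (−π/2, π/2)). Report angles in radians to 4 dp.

θ₁ = 0.6111, θ₂ = -0.0877, θ₃ = 0.6112

arm 1 (φ=0.0°): x'=-0.0292, y'=0.0506
  e−x'=0.1592;  (l²−L²−(e−x')²−y'²−z²)/2L = -0.0197
  √(A²+B²)=0.3062;  θ1 = -1.0241+1.6352 ≈ 0.6111
φ2=120.0° → target in arm frame (0.0584, 0.0000)
  A cos θ + B sin θ = C:  0.0716·cos θ + -0.2616·sin θ = 0.0942
  θ2 = atan2(B,A) + arccos(C/0.2712) = -0.0877
arm 3 (φ=240.0°): x'=-0.0292, y'=-0.0506
  A=0.1592, B=-0.2616, C=(l²−L²−A²−y'²−z²)/(2L)=-0.0197
  √(A²+B²)=0.3062;  θ3 = -1.0240+1.6353 ≈ 0.6112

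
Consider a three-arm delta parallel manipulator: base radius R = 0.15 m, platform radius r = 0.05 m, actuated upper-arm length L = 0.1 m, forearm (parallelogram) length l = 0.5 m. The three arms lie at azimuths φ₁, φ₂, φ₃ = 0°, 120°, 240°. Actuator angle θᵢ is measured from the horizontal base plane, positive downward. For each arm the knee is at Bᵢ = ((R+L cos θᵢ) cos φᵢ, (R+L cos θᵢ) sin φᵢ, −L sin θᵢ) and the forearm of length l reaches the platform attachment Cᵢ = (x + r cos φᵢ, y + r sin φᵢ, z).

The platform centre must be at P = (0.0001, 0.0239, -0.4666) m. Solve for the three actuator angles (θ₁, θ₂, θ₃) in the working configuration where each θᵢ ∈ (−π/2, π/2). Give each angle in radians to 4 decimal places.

φ1=0.0° → target in arm frame (0.0001, 0.0239)
  A cos θ + B sin θ = C:  0.0999·cos θ + -0.4666·sin θ = 0.0587
  θ1 = atan2(B,A) + arccos(C/0.4772) = 0.0877
φ2=120.0° → target in arm frame (0.0206, -0.0120)
  A cos θ + B sin θ = C:  0.0794·cos θ + -0.4666·sin θ = 0.0792
  θ2 = atan2(B,A) + arccos(C/0.4733) = 0.0003
φ3=240.0° → target in arm frame (-0.0207, -0.0119)
  e−x'=0.1207;  (l²−L²−(e−x')²−y'²−z²)/2L = 0.0378
  √(A²+B²)=0.4820;  θ3 = -1.3176+1.4923 ≈ 0.1747

θ₁ = 0.0877, θ₂ = 0.0003, θ₃ = 0.1747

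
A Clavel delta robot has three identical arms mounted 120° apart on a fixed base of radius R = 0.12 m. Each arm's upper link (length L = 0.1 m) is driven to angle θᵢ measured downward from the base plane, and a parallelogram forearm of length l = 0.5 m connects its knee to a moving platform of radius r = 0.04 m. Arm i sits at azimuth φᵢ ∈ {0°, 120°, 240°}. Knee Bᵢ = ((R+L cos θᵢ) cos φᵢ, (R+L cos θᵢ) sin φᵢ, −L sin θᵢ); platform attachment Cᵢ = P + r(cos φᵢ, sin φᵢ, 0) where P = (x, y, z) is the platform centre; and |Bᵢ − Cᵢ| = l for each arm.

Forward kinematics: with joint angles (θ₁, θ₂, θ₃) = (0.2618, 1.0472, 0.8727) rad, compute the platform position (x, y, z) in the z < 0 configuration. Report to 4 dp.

(0.1325, -0.0308, -0.5230)

arm 1 at φ=0.0°: (R−r)+L cos θ1 = 0.1766;  O1 = (0.1766, 0.0000, -0.0259)
O2 = (0.1300·cos120.0°, 0.1300·sin120.0°, -0.0866) = (-0.0650, 0.1126, -0.0866)
O3 = (0.1443·cos240.0°, 0.1443·sin240.0°, -0.0766) = (-0.0721, -0.1249, -0.0766)
|O₂|²−|O₁|² = -0.0075;  |O₃|²−|O₁|² = -0.0052
plane₁₂: -0.4832x+0.2252y+-0.1214z = -0.0075
Cramer: x(z) = 0.0130-0.2285z;  y(z) = -0.0052+0.0490z
sphere 1 gives Az²+Bz+C=0 with A=1.0546, B=0.1260, C=-0.2225;  B²−4AC=0.9547;  roots -0.5230, 0.4035;  negative root z = -0.5230
x = 0.1325, y = -0.0308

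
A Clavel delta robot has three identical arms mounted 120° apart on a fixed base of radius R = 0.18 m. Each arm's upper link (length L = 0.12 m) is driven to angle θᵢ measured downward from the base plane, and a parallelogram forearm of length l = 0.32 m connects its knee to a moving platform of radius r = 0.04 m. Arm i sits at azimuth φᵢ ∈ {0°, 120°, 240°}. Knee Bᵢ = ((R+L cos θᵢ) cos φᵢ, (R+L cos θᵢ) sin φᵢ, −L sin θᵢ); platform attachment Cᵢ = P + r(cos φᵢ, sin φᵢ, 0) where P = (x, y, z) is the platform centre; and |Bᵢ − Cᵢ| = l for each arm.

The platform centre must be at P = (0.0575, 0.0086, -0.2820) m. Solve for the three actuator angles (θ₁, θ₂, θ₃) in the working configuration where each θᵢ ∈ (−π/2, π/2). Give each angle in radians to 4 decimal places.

rotate P by −φ1: (0.0575, 0.0086, -0.2820)
  e−x'=0.0825;  (l²−L²−(e−x')²−y'²−z²)/2L = 0.0066
  θ1 = atan2(B,A) + arccos(C/0.2938) = 0.2620
φ2=120.0° → target in arm frame (-0.0213, -0.0541)
  e−x'=0.1613;  (l²−L²−(e−x')²−y'²−z²)/2L = -0.0853
  γ=atan2(-0.2820,0.1613)=-1.0512;  ψ=arccos(-0.2625)=1.8364;  θ2=γ+ψ≈0.7852
φ3=240.0° → target in arm frame (-0.0362, 0.0455)
  e−x'=0.1762;  (l²−L²−(e−x')²−y'²−z²)/2L = -0.1027
  γ=atan2(-0.2820,0.1762)=-1.0123;  ψ=arccos(-0.3087)=1.8847;  θ3=γ+ψ≈0.8723

θ₁ = 0.2620, θ₂ = 0.7852, θ₃ = 0.8723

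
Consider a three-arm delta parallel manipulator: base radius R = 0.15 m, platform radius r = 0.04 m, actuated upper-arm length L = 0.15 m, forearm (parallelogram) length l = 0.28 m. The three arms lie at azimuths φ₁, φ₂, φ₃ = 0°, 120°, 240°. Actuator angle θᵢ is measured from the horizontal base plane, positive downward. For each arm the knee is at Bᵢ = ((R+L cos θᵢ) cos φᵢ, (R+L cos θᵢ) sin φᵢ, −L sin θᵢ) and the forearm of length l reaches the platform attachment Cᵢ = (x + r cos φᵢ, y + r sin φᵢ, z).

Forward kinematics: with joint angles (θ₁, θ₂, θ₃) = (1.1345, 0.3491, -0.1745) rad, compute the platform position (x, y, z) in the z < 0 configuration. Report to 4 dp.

φ1=0.0°: virtual centre (0.1734, 0.0000, -0.1359), radius l
arm 2 at φ=120.0°: (R−r)+L cos θ2 = 0.2510;  O2 = (-0.1255, 0.2173, -0.0513)
O3 = (0.2577·cos240.0°, 0.2577·sin240.0°, 0.0260) = (-0.1289, -0.2232, 0.0260)
|O₂|²−|O₁|² = 0.0171;  |O₃|²−|O₁|² = 0.0186
plane₁₂: -0.5977x+0.4347y+0.1693z = 0.0171
det = 0.5296;  x = -0.0296+0.4086z,  y = -0.0015+0.1724z
quadratic in z: (1.1967)z²+(0.1055)z+(-0.0187)=0, √Δ=0.3173 → z ∈ {-0.1766, 0.0885}; z = -0.1766 (taking z<0)
x = -0.1018, y = -0.0319

(-0.1018, -0.0319, -0.1766)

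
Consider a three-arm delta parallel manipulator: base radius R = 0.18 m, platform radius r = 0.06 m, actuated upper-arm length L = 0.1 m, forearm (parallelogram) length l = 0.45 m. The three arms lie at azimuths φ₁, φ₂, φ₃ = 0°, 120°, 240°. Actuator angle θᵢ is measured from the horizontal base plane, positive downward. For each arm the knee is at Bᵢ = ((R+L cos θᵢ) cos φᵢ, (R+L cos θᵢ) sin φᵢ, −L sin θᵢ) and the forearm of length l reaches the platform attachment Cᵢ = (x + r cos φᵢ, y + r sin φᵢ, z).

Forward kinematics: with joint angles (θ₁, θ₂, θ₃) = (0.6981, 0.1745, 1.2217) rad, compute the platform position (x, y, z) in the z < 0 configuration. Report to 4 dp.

O1 = (0.1966·cos0.0°, 0.1966·sin0.0°, -0.0643) = (0.1966, 0.0000, -0.0643)
arm 2 at φ=120.0°: e+L cos θ2 = 0.2185;  O2 = (-0.1092, 0.1892, -0.0174)
arm 3 at φ=240.0°: e+L cos θ3 = 0.1542;  O3 = (-0.0771, -0.1335, -0.0940)
subtract pairs → two planes through P
linear system: -0.6117x+0.3784y = 0.0052−0.0938z; -0.5474x+-0.2671y = -0.0102−-0.0594z
Cramer: x(z) = 0.0066+0.0070z;  y(z) = 0.0246-0.2367z
sphere 1 gives Az²+Bz+C=0 with A=1.0561, B=0.1143, C=-0.1617;  B²−4AC=0.6960;  roots -0.4491, 0.3409;  negative root z = -0.4491
x = 0.0035, y = 0.1308

(0.0035, 0.1308, -0.4491)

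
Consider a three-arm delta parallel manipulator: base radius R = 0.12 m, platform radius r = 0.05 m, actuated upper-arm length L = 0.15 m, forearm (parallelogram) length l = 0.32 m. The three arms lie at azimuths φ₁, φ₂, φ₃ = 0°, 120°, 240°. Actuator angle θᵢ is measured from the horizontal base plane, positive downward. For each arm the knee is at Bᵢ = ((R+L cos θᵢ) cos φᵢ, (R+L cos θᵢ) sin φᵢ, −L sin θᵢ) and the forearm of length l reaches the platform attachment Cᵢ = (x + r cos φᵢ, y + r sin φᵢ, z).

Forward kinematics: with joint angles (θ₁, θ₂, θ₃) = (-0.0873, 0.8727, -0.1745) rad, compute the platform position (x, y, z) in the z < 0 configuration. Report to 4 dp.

(0.0575, -0.1158, -0.2375)

arm 1 at φ=0.0°: (R−r)+L cos θ1 = 0.2194;  O1 = (0.2194, 0.0000, 0.0131)
arm 2 at φ=120.0°: (R−r)+L cos θ2 = 0.1664;  O2 = (-0.0832, 0.1441, -0.1149)
O3 = (0.2177·cos240.0°, 0.2177·sin240.0°, 0.0260) = (-0.1089, -0.1886, 0.0260)
|O₂|²−|O₁|² = -0.0074;  |O₃|²−|O₁|² = -0.0002
[-0.6053 0.2882 -0.2560]·P = -0.0074;  [-0.6566 -0.3771 0.0259]·P = -0.0002
Cramer: x(z) = 0.0069-0.2133z;  y(z) = -0.0113+0.4401z
sphere 1 gives Az²+Bz+C=0 with A=1.2392, B=0.0546, C=-0.0569;  B²−4AC=0.2851;  roots -0.2375, 0.1934;  negative root z = -0.2375
x = 0.0575, y = -0.1158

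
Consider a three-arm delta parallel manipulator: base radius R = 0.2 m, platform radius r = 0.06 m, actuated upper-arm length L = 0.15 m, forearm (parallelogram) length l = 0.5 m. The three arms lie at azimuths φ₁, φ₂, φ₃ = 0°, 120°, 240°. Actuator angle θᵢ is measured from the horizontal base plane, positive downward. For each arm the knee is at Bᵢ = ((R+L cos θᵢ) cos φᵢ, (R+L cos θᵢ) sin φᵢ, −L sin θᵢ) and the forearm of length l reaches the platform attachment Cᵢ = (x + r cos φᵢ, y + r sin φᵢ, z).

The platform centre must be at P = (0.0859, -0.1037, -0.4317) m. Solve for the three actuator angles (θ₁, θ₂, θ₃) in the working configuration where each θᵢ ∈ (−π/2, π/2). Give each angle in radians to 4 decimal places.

rotate P by −φ1: (0.0859, -0.1037, -0.4317)
  A cos θ + B sin θ = C:  0.0541·cos θ + -0.4317·sin θ = 0.0915
  γ=atan2(-0.4317,0.0541)=-1.4461;  ψ=arccos(0.2103)=1.3589;  θ1=γ+ψ≈-0.0873
rotate P by −φ2: (-0.1328, -0.0225, -0.4317)
  A=0.2728, B=-0.4317, C=(l²−L²−A²−y'²−z²)/(2L)=-0.1126
  γ=atan2(-0.4317,0.2728)=-1.0073;  ψ=arccos(-0.2204)=1.7931;  θ2=γ+ψ≈0.7857
arm 3 (φ=240.0°): x'=0.0469, y'=0.1262
  A cos θ + B sin θ = C:  0.0931·cos θ + -0.4317·sin θ = 0.0551
  θ3 = atan2(B,A) + arccos(C/0.4416) = 0.0875

θ₁ = -0.0873, θ₂ = 0.7857, θ₃ = 0.0875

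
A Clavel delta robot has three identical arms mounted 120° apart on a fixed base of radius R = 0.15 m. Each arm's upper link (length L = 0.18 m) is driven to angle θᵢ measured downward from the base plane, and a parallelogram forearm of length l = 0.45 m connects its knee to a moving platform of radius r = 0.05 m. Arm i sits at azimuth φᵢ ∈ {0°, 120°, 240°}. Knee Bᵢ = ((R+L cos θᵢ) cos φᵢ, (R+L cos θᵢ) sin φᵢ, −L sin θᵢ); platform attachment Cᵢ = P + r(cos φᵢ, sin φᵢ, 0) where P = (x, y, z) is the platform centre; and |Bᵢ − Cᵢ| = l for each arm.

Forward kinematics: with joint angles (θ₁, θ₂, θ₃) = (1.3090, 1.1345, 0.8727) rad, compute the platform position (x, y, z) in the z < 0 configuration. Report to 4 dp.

O1 = (0.1466·cos0.0°, 0.1466·sin0.0°, -0.1739) = (0.1466, 0.0000, -0.1739)
O2 = (0.1761·cos120.0°, 0.1761·sin120.0°, -0.1631) = (-0.0880, 0.1525, -0.1631)
φ3=240.0°: virtual centre (-0.1078, -0.1868, -0.1379), radius l
eliminate P² terms by subtracting sphere 1 from 2 and 3
[-0.4692 0.3050 0.0215]·P = 0.0059;  [-0.5089 -0.3736 0.0719]·P = 0.0138
Cramer: x(z) = -0.0194+0.0906z;  y(z) = -0.0105+0.0691z
into |P−O₁|² = l²: 1.0130z² + 0.3162z + -0.1446 = 0;  Δ = 0.6859;  z = -0.5648 or 0.2527 → z<0 root = -0.5648
x = -0.0706, y = -0.0496

(-0.0706, -0.0496, -0.5648)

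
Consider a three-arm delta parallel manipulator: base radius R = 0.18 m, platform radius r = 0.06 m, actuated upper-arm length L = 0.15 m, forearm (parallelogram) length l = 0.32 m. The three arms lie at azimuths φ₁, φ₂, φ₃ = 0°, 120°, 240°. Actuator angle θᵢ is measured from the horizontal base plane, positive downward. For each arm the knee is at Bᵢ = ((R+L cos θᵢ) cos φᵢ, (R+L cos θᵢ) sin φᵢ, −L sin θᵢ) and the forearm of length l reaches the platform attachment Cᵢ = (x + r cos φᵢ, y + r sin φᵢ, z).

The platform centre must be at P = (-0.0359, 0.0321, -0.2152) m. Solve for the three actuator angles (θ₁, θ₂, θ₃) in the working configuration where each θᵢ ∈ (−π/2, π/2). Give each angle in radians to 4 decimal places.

arm 1 (φ=0.0°): x'=-0.0359, y'=0.0321
  e−x'=0.1559;  (l²−L²−(e−x')²−y'²−z²)/2L = 0.0275
  θ1 = atan2(B,A) + arccos(C/0.2657) = 0.5232
arm 2 (φ=120.0°): x'=0.0457, y'=0.0150
  A cos θ + B sin θ = C:  0.0743·cos θ + -0.2152·sin θ = 0.0928
  γ=atan2(-0.2152,0.0743)=-1.2386;  ψ=arccos(0.4078)=1.1508;  θ2=γ+ψ≈-0.0878
rotate P by −φ3: (-0.0098, -0.0471, -0.2152)
  e−x'=0.1298;  (l²−L²−(e−x')²−y'²−z²)/2L = 0.0484
  θ3 = atan2(B,A) + arccos(C/0.2513) = 0.3493

θ₁ = 0.5232, θ₂ = -0.0878, θ₃ = 0.3493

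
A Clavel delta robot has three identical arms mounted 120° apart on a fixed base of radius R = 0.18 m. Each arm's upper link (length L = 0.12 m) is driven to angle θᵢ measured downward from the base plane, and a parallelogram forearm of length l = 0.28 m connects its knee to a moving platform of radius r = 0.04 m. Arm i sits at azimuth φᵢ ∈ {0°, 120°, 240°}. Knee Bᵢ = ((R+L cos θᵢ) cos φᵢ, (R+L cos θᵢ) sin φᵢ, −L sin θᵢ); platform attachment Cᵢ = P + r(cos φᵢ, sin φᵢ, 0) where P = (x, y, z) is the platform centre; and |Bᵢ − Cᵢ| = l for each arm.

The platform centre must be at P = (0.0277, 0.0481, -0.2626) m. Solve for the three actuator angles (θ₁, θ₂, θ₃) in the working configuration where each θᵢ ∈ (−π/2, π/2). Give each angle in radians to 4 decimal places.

θ₁ = 0.6984, θ₂ = 0.6977, θ₃ = 1.2218

rotate P by −φ1: (0.0277, 0.0481, -0.2626)
  A=0.1123, B=-0.2626, C=(l²−L²−A²−y'²−z²)/(2L)=-0.0828
  √(A²+B²)=0.2856;  θ1 = -1.1667+1.8651 ≈ 0.6984
rotate P by −φ2: (0.0278, -0.0480, -0.2626)
  e−x'=0.1122;  (l²−L²−(e−x')²−y'²−z²)/2L = -0.0827
  θ2 = atan2(B,A) + arccos(C/0.2856) = 0.6977
φ3=240.0° → target in arm frame (-0.0555, -0.0001)
  e−x'=0.1955;  (l²−L²−(e−x')²−y'²−z²)/2L = -0.1799
  θ3 = atan2(B,A) + arccos(C/0.3274) = 1.2218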